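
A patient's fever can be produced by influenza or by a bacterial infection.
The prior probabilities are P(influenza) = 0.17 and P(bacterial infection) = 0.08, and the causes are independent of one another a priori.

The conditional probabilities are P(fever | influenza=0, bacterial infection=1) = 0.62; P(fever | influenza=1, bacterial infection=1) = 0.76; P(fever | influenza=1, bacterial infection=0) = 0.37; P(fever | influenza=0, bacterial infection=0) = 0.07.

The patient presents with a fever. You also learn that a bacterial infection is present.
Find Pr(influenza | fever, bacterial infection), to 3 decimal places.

P(fever | bacterial infection) = 0.62·0.83 + 0.76·0.17 = 0.514600 + 0.129200 = 0.643800
Restricting to configurations with influenza present: 0.76·0.17 = 0.129200.
Hence the posterior is 0.129200/0.643800 ≈ 0.201.

Pr(influenza | fever, bacterial infection) ≈ 0.201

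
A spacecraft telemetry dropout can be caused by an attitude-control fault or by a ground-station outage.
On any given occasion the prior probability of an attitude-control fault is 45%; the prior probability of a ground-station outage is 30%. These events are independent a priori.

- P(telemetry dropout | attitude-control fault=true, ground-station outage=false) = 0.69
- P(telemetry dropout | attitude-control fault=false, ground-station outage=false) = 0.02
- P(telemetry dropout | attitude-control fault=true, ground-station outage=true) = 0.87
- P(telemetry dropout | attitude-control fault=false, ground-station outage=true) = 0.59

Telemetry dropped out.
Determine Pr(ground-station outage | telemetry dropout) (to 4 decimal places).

Pr(ground-station outage | telemetry dropout) ≈ 0.4883

Sum P(telemetry dropout|·) weighted by the priors over the 4 (attitude-control fault, ground-station outage) configurations:
  P(telemetry dropout) = 0.02*0.55*0.7 + 0.59*0.55*0.3 + 0.69*0.45*0.7 + 0.87*0.45*0.3
        = 0.007700 + 0.097350 + 0.217350 + 0.117450 = 0.439850
The terms with ground-station outage present sum to 0.214800, so
  P(ground-station outage | telemetry dropout) = 0.214800 / 0.439850 ≈ 0.4883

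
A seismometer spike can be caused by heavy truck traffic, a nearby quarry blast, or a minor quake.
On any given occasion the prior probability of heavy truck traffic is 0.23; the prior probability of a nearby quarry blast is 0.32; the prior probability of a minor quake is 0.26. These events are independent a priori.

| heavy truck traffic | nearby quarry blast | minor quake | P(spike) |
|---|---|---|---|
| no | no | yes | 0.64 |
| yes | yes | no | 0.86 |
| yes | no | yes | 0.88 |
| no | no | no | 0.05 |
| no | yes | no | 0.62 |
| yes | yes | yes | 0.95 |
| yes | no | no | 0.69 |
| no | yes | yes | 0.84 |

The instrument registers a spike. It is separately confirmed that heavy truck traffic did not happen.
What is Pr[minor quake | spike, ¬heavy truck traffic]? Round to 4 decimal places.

P(spike | ¬heavy truck traffic) = 0.05·0.68·0.74 + 0.64·0.68·0.26 + 0.62·0.32·0.74 + 0.84·0.32·0.26 = 0.025160 + 0.113152 + 0.146816 + 0.069888 = 0.355016
Of this, 0.183040 comes from 0.113152 + 0.069888 (the minor quake=true cases).
So P(minor quake | spike, ¬heavy truck traffic) = 0.183040/0.355016 ≈ 0.5156.

Pr[minor quake | spike, ¬heavy truck traffic] ≈ 0.5156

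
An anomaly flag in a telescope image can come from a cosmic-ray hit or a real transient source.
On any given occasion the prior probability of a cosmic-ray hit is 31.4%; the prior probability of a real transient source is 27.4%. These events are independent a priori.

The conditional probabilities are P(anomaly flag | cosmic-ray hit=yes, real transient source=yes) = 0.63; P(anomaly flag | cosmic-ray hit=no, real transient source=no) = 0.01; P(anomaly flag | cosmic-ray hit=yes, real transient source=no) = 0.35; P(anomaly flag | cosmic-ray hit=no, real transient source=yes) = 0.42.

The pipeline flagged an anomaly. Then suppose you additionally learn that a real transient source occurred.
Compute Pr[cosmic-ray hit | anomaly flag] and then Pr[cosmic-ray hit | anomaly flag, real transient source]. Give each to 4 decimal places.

Numerator (weight on configurations with cosmic-ray hit): 0.079787 + 0.054203 = 0.133990
The normalizing constant is 0.01×0.686×0.726 + 0.42×0.686×0.274 + 0.35×0.314×0.726 + 0.63×0.314×0.274 = 0.217915
P(cosmic-ray hit | anomaly flag) = 0.133990/0.217915 ≈ 0.6149

Now condition on the additional information:
P(anomaly flag | real transient source) = 0.42*0.686 + 0.63*0.314 = 0.288120 + 0.197820 = 0.485940
Restricting to configurations with cosmic-ray hit present: 0.63*0.314 = 0.197820.
P(cosmic-ray hit | anomaly flag, real transient source) = 0.197820 / 0.485940 ≈ 0.4071
Conditioning on real transient source lowers the posterior on cosmic-ray hit: the classic explaining-away effect in a common-effect structure.

Pr[cosmic-ray hit | anomaly flag] ≈ 0.6149; Pr[cosmic-ray hit | anomaly flag, real transient source] ≈ 0.4071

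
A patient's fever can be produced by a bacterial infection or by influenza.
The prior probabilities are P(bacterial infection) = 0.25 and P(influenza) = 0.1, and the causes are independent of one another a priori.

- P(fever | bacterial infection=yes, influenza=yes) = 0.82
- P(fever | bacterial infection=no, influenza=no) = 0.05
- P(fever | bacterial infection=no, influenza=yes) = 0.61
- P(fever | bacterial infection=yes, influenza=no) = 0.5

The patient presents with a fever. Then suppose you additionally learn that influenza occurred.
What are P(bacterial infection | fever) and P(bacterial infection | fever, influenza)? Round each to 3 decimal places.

Enumerate the 4 (bacterial infection, influenza) configurations and weight by the priors:
  P(fever) = 0.05·0.75·0.9 + 0.61·0.75·0.1 + 0.5·0.25·0.9 + 0.82·0.25·0.1
        = 0.033750 + 0.045750 + 0.112500 + 0.020500 = 0.212500
Configurations with bacterial infection contribute 0.133000, so
  P(bacterial infection | fever) = 0.133000 / 0.212500 ≈ 0.626

Now also conditioning on influenza=true:
Enumerate both values of bacterial infection and weight by the priors:
  P(fever | influenza) = 0.61*0.75 + 0.82*0.25
        = 0.457500 + 0.205000 = 0.662500
The terms with bacterial infection present sum to 0.205000, so
  P(bacterial infection | fever, influenza) = 0.205000 / 0.662500 ≈ 0.309
This is intercausal reasoning (explaining away): once influenza accounts for the fever, bacterial infection becomes less likely.

P(bacterial infection | fever) ≈ 0.626; P(bacterial infection | fever, influenza) ≈ 0.309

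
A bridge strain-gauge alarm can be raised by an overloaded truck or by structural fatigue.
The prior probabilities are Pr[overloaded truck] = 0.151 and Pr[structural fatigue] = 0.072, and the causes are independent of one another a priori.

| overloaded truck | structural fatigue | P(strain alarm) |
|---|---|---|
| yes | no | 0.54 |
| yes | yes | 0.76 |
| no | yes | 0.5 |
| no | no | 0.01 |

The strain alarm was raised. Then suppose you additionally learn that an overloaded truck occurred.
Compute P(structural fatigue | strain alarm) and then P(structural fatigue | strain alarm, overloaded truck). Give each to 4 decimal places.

P(structural fatigue | strain alarm) ≈ 0.3173; P(structural fatigue | strain alarm, overloaded truck) ≈ 0.0984

P(strain alarm) = 0.01×0.849×0.928 + 0.5×0.849×0.072 + 0.54×0.151×0.928 + 0.76×0.151×0.072 = 0.007879 + 0.030564 + 0.075669 + 0.008263 = 0.122375
Of this, 0.038827 comes from 0.030564 + 0.008263 (the structural fatigue=true cases).
So P(structural fatigue | strain alarm) = 0.038827/0.122375 ≈ 0.3173.

Now condition on the additional information:
P(strain alarm | overloaded truck) = 0.54·0.928 + 0.76·0.072 = 0.501120 + 0.054720 = 0.555840
Restricting to configurations with structural fatigue present: 0.76·0.072 = 0.054720.
Hence the posterior is 0.054720/0.555840 ≈ 0.0984.
This is intercausal reasoning (explaining away): once overloaded truck accounts for the strain alarm, structural fatigue becomes less likely.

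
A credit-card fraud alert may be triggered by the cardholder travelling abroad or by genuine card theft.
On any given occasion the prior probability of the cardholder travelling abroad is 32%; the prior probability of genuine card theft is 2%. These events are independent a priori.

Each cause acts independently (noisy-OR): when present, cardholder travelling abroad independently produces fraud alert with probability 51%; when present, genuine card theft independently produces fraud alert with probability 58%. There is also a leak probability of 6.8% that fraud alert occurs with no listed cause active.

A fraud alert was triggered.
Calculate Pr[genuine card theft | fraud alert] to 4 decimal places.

Under noisy-OR, P(fraud alert | causes) = 1 − (1−0.068)·∏(1−qᵢ) over the active causes.
P(fraud alert) = 0.068*0.68*0.98 + 0.60856*0.68*0.02 + 0.54332*0.32*0.98 + 0.808194*0.32*0.02 = 0.045315 + 0.008276 + 0.170385 + 0.005172 = 0.229148
The genuine card theft-present share is 0.008276 + 0.005172 = 0.013448.
P(genuine card theft | fraud alert) = 0.013448 / 0.229148 ≈ 0.0587

Pr[genuine card theft | fraud alert] ≈ 0.0587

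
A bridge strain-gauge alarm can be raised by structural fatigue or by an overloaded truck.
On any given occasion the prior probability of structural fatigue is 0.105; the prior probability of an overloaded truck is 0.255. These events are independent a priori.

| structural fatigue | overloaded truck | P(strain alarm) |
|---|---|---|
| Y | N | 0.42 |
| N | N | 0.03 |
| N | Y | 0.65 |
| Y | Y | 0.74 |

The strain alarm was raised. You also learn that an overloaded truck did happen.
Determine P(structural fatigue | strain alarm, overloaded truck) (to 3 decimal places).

P(structural fatigue | strain alarm, overloaded truck) ≈ 0.118

P(strain alarm | overloaded truck) = 0.65×0.895 + 0.74×0.105 = 0.581750 + 0.077700 = 0.659450
Of this, 0.077700 comes from 0.74×0.105 (the structural fatigue=true cases).
Hence the posterior is 0.077700/0.659450 ≈ 0.118.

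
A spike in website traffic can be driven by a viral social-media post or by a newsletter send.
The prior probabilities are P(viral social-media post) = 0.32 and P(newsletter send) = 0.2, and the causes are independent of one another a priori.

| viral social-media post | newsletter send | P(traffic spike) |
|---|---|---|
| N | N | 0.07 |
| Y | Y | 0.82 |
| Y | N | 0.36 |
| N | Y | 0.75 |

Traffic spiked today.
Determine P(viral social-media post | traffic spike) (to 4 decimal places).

P(traffic spike) = 0.07×0.68×0.8 + 0.75×0.68×0.2 + 0.36×0.32×0.8 + 0.82×0.32×0.2 = 0.038080 + 0.102000 + 0.092160 + 0.052480 = 0.284720
Restricting to configurations with viral social-media post present: 0.092160 + 0.052480 = 0.144640.
P(viral social-media post | traffic spike) = 0.144640 / 0.284720 ≈ 0.5080

P(viral social-media post | traffic spike) ≈ 0.5080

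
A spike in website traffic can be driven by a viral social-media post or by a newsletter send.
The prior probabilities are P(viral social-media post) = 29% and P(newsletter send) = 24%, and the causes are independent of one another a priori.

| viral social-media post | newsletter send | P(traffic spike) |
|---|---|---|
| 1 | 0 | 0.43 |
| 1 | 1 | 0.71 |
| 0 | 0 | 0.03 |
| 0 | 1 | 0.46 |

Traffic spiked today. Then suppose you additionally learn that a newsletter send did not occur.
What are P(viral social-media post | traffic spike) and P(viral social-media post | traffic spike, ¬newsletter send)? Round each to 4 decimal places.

Enumerate the 4 (viral social-media post, newsletter send) configurations and weight by the priors:
  P(traffic spike) = 0.03×0.71×0.76 + 0.46×0.71×0.24 + 0.43×0.29×0.76 + 0.71×0.29×0.24
        = 0.016188 + 0.078384 + 0.094772 + 0.049416 = 0.238760
The terms with viral social-media post present sum to 0.144188, so
  P(viral social-media post | traffic spike) = 0.144188 / 0.238760 ≈ 0.6039

Now also conditioning on newsletter send≠true:
Weight on viral social-media post=true, given the evidence: 0.43*0.29 = 0.124700
The normalizing constant is 0.03*0.71 + 0.43*0.29 = 0.146000
P(viral social-media post | traffic spike, ¬newsletter send) = 0.124700/0.146000 ≈ 0.8541
Ruling out newsletter send raises the posterior on viral social-media post — the flip side of explaining away.

P(viral social-media post | traffic spike) ≈ 0.6039; P(viral social-media post | traffic spike, ¬newsletter send) ≈ 0.8541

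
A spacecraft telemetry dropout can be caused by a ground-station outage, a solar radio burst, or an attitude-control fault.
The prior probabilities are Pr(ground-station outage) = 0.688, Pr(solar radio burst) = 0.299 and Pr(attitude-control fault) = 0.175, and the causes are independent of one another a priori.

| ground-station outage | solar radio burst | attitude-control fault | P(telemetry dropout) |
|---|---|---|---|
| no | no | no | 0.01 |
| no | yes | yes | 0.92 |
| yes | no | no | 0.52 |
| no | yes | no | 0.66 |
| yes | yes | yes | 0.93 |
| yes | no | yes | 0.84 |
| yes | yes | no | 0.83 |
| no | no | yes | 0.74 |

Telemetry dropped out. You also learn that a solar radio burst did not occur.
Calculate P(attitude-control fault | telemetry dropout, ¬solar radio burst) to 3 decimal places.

P(attitude-control fault | telemetry dropout, ¬solar radio burst) ≈ 0.322

Weight on attitude-control fault=true, given the evidence: 0.040404 + 0.101136 = 0.141540
Denominator P(telemetry dropout | ¬solar radio burst): 0.01×0.312×0.825 + 0.74×0.312×0.175 + 0.52×0.688×0.825 + 0.84×0.688×0.175 = 0.439266
Posterior = 0.141540 / 0.439266 ≈ 0.322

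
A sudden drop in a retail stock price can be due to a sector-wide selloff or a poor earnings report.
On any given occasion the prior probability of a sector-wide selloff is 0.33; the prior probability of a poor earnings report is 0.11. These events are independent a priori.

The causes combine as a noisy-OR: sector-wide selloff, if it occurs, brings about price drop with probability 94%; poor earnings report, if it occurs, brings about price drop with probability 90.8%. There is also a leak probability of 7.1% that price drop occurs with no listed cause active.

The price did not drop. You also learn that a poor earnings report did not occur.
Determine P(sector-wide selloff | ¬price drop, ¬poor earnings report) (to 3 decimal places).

Under noisy-OR, P(price drop | causes) = 1 − (1−0.071)·∏(1−qᵢ) over the active causes.
P(¬price drop | ¬poor earnings report) = 0.929*0.67 + 0.05574*0.33 = 0.622430 + 0.018394 = 0.640824
The sector-wide selloff-present share is 0.05574*0.33 = 0.018394.
P(sector-wide selloff | ¬price drop, ¬poor earnings report) = 0.018394 / 0.640824 ≈ 0.029

P(sector-wide selloff | ¬price drop, ¬poor earnings report) ≈ 0.029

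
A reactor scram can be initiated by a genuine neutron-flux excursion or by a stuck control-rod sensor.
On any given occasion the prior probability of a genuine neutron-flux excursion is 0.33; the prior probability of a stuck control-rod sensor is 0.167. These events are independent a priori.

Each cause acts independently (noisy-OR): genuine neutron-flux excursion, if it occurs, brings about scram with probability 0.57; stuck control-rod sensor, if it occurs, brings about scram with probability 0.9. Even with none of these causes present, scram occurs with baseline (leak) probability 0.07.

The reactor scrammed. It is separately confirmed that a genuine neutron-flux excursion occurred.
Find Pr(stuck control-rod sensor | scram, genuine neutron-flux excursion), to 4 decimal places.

Under noisy-OR, P(scram | causes) = 1 − (1−0.07)·∏(1−qᵢ) over the active causes.
Sum P(scram|·) weighted by the priors over both values of stuck control-rod sensor:
  P(scram | genuine neutron-flux excursion) = 0.6001·0.833 + 0.96001·0.167
        = 0.499883 + 0.160322 = 0.660205
Keeping only the stuck control-rod sensor-present terms gives 0.160322, so
  P(stuck control-rod sensor | scram, genuine neutron-flux excursion) = 0.160322 / 0.660205 ≈ 0.2428

Pr(stuck control-rod sensor | scram, genuine neutron-flux excursion) ≈ 0.2428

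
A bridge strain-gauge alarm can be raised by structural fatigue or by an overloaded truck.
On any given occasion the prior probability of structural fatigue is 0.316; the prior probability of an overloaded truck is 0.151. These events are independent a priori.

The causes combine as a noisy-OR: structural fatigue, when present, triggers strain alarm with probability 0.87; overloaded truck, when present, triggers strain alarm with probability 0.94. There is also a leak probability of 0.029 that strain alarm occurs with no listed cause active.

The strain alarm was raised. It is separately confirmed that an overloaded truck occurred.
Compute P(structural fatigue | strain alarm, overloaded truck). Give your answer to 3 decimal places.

P(structural fatigue | strain alarm, overloaded truck) ≈ 0.327

Under noisy-OR, P(strain alarm | causes) = 1 − (1−0.029)·∏(1−qᵢ) over the active causes.
Numerator (weight on configurations with structural fatigue): 0.992426*0.316 = 0.313607
Normalizer over all consistent configurations: 0.94174*0.684 + 0.992426*0.316 = 0.957757
P(structural fatigue | strain alarm, overloaded truck) = 0.313607/0.957757 ≈ 0.327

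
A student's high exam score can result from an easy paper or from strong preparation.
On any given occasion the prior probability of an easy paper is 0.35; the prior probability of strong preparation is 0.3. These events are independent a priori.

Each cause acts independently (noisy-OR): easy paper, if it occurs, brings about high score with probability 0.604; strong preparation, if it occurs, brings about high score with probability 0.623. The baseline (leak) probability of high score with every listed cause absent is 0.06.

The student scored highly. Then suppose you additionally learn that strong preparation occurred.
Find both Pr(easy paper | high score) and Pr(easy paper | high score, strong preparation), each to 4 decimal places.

Under noisy-OR, P(high score | causes) = 1 − (1−0.06)·∏(1−qᵢ) over the active causes.
Sum P(high score|·) weighted by the priors over the 4 (easy paper, strong preparation) configurations:
  P(high score) = 0.06×0.65×0.7 + 0.64562×0.65×0.3 + 0.62776×0.35×0.7 + 0.859666×0.35×0.3
        = 0.027300 + 0.125896 + 0.153801 + 0.090265 = 0.397262
Configurations with easy paper contribute 0.244066, so
  P(easy paper | high score) = 0.244066 / 0.397262 ≈ 0.6144

Now condition on the additional information:
P(high score | strong preparation) = 0.64562×0.65 + 0.859666×0.35 = 0.419653 + 0.300883 = 0.720536
Of this, 0.300883 comes from 0.859666×0.35 (the easy paper=true cases).
P(easy paper | high score, strong preparation) = 0.300883 / 0.720536 ≈ 0.4176
— strong preparation explains away the evidence for easy paper.

Pr(easy paper | high score) ≈ 0.6144; Pr(easy paper | high score, strong preparation) ≈ 0.4176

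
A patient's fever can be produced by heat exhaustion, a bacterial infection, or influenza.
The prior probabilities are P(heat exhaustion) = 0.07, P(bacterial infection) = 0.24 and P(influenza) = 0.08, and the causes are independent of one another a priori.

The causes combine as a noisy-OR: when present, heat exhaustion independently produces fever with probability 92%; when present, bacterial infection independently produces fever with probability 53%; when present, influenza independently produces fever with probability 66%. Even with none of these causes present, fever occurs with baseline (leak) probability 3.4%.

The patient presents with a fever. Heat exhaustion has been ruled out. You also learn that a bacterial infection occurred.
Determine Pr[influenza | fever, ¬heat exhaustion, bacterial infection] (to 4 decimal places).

Under noisy-OR, P(fever | causes) = 1 − (1−0.034)·∏(1−qᵢ) over the active causes.
P(fever | ¬heat exhaustion, bacterial infection) = 0.54598*0.92 + 0.845633*0.08 = 0.502302 + 0.067651 = 0.569953
Of this, 0.067651 comes from 0.845633*0.08 (the influenza=true cases).
Hence the posterior is 0.067651/0.569953 ≈ 0.1187.

Pr[influenza | fever, ¬heat exhaustion, bacterial infection] ≈ 0.1187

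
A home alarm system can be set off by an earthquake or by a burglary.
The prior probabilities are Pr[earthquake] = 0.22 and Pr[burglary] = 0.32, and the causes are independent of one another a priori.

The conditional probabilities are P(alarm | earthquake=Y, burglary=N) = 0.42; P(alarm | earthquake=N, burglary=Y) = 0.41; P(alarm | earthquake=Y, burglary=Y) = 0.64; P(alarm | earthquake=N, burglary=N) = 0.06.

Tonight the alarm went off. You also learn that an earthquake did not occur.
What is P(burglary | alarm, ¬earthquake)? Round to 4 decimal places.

P(burglary | alarm, ¬earthquake) ≈ 0.7628

By total probability over both values of burglary:
  P(alarm | ¬earthquake) = 0.06×0.68 + 0.41×0.32
        = 0.040800 + 0.131200 = 0.172000
The terms with burglary present sum to 0.131200, so
  P(burglary | alarm, ¬earthquake) = 0.131200 / 0.172000 ≈ 0.7628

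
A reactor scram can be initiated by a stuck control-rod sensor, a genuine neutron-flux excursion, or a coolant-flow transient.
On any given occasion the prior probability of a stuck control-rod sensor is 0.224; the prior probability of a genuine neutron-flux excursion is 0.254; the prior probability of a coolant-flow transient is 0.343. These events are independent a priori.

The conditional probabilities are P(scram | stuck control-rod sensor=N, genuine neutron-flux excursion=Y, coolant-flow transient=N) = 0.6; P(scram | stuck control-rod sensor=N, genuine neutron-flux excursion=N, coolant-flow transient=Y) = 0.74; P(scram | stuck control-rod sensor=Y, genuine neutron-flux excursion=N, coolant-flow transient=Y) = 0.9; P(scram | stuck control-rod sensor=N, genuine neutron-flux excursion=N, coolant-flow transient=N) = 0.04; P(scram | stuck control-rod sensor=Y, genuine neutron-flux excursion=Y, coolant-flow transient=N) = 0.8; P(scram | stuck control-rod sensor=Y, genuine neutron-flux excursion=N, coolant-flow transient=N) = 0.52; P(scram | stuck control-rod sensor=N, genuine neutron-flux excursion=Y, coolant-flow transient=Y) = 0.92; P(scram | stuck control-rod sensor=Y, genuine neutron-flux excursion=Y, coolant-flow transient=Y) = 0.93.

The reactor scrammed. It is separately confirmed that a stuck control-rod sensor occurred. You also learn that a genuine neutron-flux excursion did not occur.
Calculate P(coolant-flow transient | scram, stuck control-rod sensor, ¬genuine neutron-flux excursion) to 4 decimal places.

By total probability over both values of coolant-flow transient:
  P(scram | stuck control-rod sensor, ¬genuine neutron-flux excursion) = 0.52*0.657 + 0.9*0.343
        = 0.341640 + 0.308700 = 0.650340
The terms with coolant-flow transient present sum to 0.308700, so
  P(coolant-flow transient | scram, stuck control-rod sensor, ¬genuine neutron-flux excursion) = 0.308700 / 0.650340 ≈ 0.4747

P(coolant-flow transient | scram, stuck control-rod sensor, ¬genuine neutron-flux excursion) ≈ 0.4747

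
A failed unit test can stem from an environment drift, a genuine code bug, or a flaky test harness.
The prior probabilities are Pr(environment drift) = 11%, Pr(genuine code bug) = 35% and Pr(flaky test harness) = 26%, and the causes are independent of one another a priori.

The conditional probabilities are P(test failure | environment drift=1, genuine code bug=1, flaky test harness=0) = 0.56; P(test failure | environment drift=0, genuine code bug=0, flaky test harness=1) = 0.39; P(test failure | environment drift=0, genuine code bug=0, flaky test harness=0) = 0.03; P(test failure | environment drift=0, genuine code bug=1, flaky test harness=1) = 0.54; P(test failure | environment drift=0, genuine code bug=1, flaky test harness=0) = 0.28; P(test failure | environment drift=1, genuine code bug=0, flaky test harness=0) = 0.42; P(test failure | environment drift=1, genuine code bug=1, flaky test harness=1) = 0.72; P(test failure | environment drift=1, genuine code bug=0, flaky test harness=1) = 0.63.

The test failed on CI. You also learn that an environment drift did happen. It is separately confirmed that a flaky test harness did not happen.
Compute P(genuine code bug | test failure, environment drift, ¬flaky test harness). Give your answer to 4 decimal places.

Enumerate both values of genuine code bug and weight by the priors:
  P(test failure | environment drift, ¬flaky test harness) = 0.42×0.65 + 0.56×0.35
        = 0.273000 + 0.196000 = 0.469000
Configurations with genuine code bug contribute 0.196000, so
  P(genuine code bug | test failure, environment drift, ¬flaky test harness) = 0.196000 / 0.469000 ≈ 0.4179

P(genuine code bug | test failure, environment drift, ¬flaky test harness) ≈ 0.4179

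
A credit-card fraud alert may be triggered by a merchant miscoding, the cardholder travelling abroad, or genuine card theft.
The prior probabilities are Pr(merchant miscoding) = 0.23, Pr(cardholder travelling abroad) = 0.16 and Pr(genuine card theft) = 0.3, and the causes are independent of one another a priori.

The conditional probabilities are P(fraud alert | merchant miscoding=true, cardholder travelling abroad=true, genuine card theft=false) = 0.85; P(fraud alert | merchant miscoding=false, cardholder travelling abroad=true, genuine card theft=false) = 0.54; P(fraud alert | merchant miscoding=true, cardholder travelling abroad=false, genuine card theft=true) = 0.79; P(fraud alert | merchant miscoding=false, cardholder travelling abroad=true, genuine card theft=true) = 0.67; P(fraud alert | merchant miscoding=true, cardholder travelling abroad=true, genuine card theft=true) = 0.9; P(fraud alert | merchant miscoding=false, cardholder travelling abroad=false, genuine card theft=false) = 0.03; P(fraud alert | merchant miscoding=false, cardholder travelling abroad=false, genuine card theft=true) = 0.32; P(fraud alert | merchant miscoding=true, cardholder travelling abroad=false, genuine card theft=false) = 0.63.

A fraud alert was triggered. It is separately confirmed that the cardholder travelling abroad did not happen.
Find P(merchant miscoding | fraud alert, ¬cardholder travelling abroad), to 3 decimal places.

P(fraud alert | ¬cardholder travelling abroad) = 0.03×0.77×0.7 + 0.32×0.77×0.3 + 0.63×0.23×0.7 + 0.79×0.23×0.3 = 0.016170 + 0.073920 + 0.101430 + 0.054510 = 0.246030
Of this, 0.155940 comes from 0.101430 + 0.054510 (the merchant miscoding=true cases).
P(merchant miscoding | fraud alert, ¬cardholder travelling abroad) = 0.155940 / 0.246030 ≈ 0.634

P(merchant miscoding | fraud alert, ¬cardholder travelling abroad) ≈ 0.634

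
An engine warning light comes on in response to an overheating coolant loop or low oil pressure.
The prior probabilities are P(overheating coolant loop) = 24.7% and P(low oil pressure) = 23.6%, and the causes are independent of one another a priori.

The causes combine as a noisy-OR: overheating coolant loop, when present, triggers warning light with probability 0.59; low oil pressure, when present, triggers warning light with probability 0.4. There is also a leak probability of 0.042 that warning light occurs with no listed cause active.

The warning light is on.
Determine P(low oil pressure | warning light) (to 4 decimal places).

Under noisy-OR, P(warning light | causes) = 1 − (1−0.042)·∏(1−qᵢ) over the active causes.
P(warning light) = 0.042×0.753×0.764 + 0.4252×0.753×0.236 + 0.60722×0.247×0.764 + 0.764332×0.247×0.236 = 0.024162 + 0.075561 + 0.114587 + 0.044554 = 0.258864
The low oil pressure-present share is 0.075561 + 0.044554 = 0.120115.
Hence the posterior is 0.120115/0.258864 ≈ 0.4640.

P(low oil pressure | warning light) ≈ 0.4640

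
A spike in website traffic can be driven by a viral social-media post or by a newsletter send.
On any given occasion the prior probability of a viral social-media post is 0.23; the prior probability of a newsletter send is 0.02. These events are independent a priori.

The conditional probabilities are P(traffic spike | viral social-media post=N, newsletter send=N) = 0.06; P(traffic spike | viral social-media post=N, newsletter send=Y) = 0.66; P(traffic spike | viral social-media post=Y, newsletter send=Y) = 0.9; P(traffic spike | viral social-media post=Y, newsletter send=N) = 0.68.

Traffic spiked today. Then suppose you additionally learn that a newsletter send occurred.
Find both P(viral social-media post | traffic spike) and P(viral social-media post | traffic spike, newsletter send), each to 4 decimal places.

P(viral social-media post | traffic spike) ≈ 0.7395; P(viral social-media post | traffic spike, newsletter send) ≈ 0.2894

Enumerate the 4 (viral social-media post, newsletter send) configurations and weight by the priors:
  P(traffic spike) = 0.06·0.77·0.98 + 0.66·0.77·0.02 + 0.68·0.23·0.98 + 0.9·0.23·0.02
        = 0.045276 + 0.010164 + 0.153272 + 0.004140 = 0.212852
Configurations with viral social-media post contribute 0.157412, so
  P(viral social-media post | traffic spike) = 0.157412 / 0.212852 ≈ 0.7395

With the extra evidence:
For the numerator, keep only viral social-media post=true terms: 0.9×0.23 = 0.207000
The normalizing constant is 0.66×0.77 + 0.9×0.23 = 0.715200
P(viral social-media post | traffic spike, newsletter send) = 0.207000/0.715200 ≈ 0.2894
The drop from 0.7395 to 0.2894 is the explaining-away (discounting) effect.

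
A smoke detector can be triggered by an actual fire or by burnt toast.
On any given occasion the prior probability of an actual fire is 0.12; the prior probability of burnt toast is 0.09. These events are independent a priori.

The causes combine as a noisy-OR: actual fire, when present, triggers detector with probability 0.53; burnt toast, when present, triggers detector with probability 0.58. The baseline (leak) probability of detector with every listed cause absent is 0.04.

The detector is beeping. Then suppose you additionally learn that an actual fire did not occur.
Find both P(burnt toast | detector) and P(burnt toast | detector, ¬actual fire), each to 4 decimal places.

Under noisy-OR, P(detector | causes) = 1 − (1−0.04)·∏(1−qᵢ) over the active causes.
P(detector) = 0.04*0.88*0.91 + 0.5968*0.88*0.09 + 0.5488*0.12*0.91 + 0.810496*0.12*0.09 = 0.032032 + 0.047267 + 0.059929 + 0.008753 = 0.147981
Restricting to configurations with burnt toast present: 0.047267 + 0.008753 = 0.056020.
P(burnt toast | detector) = 0.056020 / 0.147981 ≈ 0.3786

Now also conditioning on actual fire≠true:
Sum P(detector|·) weighted by the priors over both values of burnt toast:
  P(detector | ¬actual fire) = 0.04·0.91 + 0.5968·0.09
        = 0.036400 + 0.053712 = 0.090112
Keeping only the burnt toast-present terms gives 0.053712, so
  P(burnt toast | detector, ¬actual fire) = 0.053712 / 0.090112 ≈ 0.5961
Ruling out actual fire raises the posterior on burnt toast — the flip side of explaining away.

P(burnt toast | detector) ≈ 0.3786; P(burnt toast | detector, ¬actual fire) ≈ 0.5961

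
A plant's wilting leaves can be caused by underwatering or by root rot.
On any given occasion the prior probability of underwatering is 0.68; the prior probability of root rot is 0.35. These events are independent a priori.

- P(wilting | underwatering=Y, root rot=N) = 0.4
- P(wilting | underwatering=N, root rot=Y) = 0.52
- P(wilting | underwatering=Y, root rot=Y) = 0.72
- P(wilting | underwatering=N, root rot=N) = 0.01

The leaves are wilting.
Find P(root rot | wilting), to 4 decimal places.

P(root rot | wilting) ≈ 0.5621

For the numerator, keep only root rot=true terms: 0.058240 + 0.171360 = 0.229600
Normalizer over all consistent configurations: 0.01·0.32·0.65 + 0.52·0.32·0.35 + 0.4·0.68·0.65 + 0.72·0.68·0.35 = 0.408480
Posterior = 0.229600 / 0.408480 ≈ 0.5621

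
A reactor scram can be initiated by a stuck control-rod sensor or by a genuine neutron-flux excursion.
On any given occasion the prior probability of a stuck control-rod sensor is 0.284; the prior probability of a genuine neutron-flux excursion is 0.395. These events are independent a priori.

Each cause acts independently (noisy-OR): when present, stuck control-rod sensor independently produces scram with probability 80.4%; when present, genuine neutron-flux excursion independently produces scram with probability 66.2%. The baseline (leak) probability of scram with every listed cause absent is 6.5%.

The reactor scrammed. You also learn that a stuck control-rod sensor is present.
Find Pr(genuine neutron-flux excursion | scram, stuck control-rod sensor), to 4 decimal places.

Pr(genuine neutron-flux excursion | scram, stuck control-rod sensor) ≈ 0.4285

Under noisy-OR, P(scram | causes) = 1 − (1−0.065)·∏(1−qᵢ) over the active causes.
P(scram | stuck control-rod sensor) = 0.81674×0.605 + 0.938058×0.395 = 0.494128 + 0.370533 = 0.864661
Of this, 0.370533 comes from 0.938058×0.395 (the genuine neutron-flux excursion=true cases).
P(genuine neutron-flux excursion | scram, stuck control-rod sensor) = 0.370533 / 0.864661 ≈ 0.4285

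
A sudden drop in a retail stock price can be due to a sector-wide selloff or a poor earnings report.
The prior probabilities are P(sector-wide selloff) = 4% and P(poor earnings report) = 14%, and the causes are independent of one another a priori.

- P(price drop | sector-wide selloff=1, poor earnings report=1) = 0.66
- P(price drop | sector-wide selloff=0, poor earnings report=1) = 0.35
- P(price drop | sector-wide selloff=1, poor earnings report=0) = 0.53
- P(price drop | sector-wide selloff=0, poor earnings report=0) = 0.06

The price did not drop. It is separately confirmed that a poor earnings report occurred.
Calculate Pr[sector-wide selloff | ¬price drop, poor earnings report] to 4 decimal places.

Pr[sector-wide selloff | ¬price drop, poor earnings report] ≈ 0.0213

P(¬price drop | poor earnings report) = 0.65·0.96 + 0.34·0.04 = 0.624000 + 0.013600 = 0.637600
The sector-wide selloff-present share is 0.34·0.04 = 0.013600.
Hence the posterior is 0.013600/0.637600 ≈ 0.0213.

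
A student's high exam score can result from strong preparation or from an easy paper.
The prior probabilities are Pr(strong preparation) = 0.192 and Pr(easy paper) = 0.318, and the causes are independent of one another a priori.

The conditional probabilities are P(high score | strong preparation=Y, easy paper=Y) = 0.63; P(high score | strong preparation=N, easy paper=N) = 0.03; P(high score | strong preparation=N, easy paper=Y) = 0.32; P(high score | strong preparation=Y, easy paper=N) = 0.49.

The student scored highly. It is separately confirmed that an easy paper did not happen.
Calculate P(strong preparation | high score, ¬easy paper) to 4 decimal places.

Weight on strong preparation=true, given the evidence: 0.49×0.192 = 0.094080
Normalizer over all consistent configurations: 0.03×0.808 + 0.49×0.192 = 0.118320
Posterior = 0.094080 / 0.118320 ≈ 0.7951

P(strong preparation | high score, ¬easy paper) ≈ 0.7951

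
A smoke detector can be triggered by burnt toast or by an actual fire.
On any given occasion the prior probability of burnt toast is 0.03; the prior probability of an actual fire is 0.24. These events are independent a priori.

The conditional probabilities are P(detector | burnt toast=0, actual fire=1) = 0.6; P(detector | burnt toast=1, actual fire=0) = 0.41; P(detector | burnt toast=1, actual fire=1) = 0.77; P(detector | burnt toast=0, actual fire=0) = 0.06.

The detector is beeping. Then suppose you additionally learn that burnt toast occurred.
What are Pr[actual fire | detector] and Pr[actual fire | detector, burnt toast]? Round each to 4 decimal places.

Weight on actual fire=true, given the evidence: 0.139680 + 0.005544 = 0.145224
Denominator P(detector): 0.06×0.97×0.76 + 0.6×0.97×0.24 + 0.41×0.03×0.76 + 0.77×0.03×0.24 = 0.198804
Posterior = 0.145224 / 0.198804 ≈ 0.7305

Now also conditioning on burnt toast=true:
Weight on actual fire=true, given the evidence: 0.77·0.24 = 0.184800
Denominator P(detector | burnt toast): 0.41·0.76 + 0.77·0.24 = 0.496400
Posterior = 0.184800 / 0.496400 ≈ 0.3723
This is intercausal reasoning (explaining away): once burnt toast accounts for the detector, actual fire becomes less likely.

Pr[actual fire | detector] ≈ 0.7305; Pr[actual fire | detector, burnt toast] ≈ 0.3723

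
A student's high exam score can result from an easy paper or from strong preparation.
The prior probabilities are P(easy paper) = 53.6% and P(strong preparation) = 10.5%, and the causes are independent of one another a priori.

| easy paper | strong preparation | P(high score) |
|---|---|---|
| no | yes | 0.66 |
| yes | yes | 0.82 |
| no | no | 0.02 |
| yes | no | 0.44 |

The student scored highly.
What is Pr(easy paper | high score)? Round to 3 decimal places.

P(high score) = 0.02*0.464*0.895 + 0.66*0.464*0.105 + 0.44*0.536*0.895 + 0.82*0.536*0.105 = 0.008306 + 0.032155 + 0.211077 + 0.046150 = 0.297688
Of this, 0.257227 comes from 0.211077 + 0.046150 (the easy paper=true cases).
So P(easy paper | high score) = 0.257227/0.297688 ≈ 0.864.

Pr(easy paper | high score) ≈ 0.864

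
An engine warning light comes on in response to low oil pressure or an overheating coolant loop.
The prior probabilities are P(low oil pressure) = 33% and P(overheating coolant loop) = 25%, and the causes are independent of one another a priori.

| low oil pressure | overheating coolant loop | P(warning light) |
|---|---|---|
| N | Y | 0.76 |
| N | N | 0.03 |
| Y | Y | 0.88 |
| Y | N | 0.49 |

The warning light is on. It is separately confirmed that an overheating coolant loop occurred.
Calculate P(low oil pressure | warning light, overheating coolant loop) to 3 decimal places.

P(warning light | overheating coolant loop) = 0.76·0.67 + 0.88·0.33 = 0.509200 + 0.290400 = 0.799600
The low oil pressure-present share is 0.88·0.33 = 0.290400.
Hence the posterior is 0.290400/0.799600 ≈ 0.363.

P(low oil pressure | warning light, overheating coolant loop) ≈ 0.363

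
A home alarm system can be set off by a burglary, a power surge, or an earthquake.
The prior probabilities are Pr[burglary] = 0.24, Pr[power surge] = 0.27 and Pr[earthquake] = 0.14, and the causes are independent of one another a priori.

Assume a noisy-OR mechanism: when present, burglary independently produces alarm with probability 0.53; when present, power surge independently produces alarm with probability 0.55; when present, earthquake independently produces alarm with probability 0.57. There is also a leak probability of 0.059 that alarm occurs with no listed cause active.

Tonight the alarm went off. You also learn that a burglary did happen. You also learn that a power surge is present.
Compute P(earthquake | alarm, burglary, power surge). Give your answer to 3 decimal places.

Under noisy-OR, P(alarm | causes) = 1 − (1−0.059)·∏(1−qᵢ) over the active causes.
Sum P(alarm|·) weighted by the priors over both values of earthquake:
  P(alarm | burglary, power surge) = 0.800979×0.86 + 0.914421×0.14
        = 0.688842 + 0.128019 = 0.816861
The terms with earthquake present sum to 0.128019, so
  P(earthquake | alarm, burglary, power surge) = 0.128019 / 0.816861 ≈ 0.157

P(earthquake | alarm, burglary, power surge) ≈ 0.157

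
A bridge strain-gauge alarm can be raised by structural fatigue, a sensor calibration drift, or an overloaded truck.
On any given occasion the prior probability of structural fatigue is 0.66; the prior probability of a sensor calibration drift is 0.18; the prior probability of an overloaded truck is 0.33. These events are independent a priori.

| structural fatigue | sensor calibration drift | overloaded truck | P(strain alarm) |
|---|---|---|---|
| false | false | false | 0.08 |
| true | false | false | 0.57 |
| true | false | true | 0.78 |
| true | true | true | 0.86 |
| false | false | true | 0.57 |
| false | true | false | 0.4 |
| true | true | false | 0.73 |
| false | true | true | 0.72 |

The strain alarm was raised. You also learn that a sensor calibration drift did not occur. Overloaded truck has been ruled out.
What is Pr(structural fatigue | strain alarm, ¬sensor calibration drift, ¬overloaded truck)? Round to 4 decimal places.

Pr(structural fatigue | strain alarm, ¬sensor calibration drift, ¬overloaded truck) ≈ 0.9326

By total probability over both values of structural fatigue:
  P(strain alarm | ¬sensor calibration drift, ¬overloaded truck) = 0.08×0.34 + 0.57×0.66
        = 0.027200 + 0.376200 = 0.403400
Keeping only the structural fatigue-present terms gives 0.376200, so
  P(structural fatigue | strain alarm, ¬sensor calibration drift, ¬overloaded truck) = 0.376200 / 0.403400 ≈ 0.9326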